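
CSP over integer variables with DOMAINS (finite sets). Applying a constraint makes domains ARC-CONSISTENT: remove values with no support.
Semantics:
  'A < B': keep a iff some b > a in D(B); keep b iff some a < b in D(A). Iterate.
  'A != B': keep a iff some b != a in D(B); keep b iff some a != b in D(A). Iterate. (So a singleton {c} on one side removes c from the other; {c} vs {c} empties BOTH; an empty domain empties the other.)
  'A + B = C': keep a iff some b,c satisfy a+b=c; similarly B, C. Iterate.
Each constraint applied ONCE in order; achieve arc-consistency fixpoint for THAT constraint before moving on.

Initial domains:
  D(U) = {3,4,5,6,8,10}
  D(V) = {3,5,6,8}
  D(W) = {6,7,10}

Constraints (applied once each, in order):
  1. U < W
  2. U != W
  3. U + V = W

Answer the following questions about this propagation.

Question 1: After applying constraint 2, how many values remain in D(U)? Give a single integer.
Answer: 5

Derivation:
Constraint 1 (U < W) on D(U)={3,4,5,6,8,10} D(W)={6,7,10}: U {3,4,5,6,8,10}->{3,4,5,6,8}
Constraint 2 (U != W) on D(U)={3,4,5,6,8} D(W)={6,7,10}: no change
So after constraint 2: D(U)={3,4,5,6,8}, size = 5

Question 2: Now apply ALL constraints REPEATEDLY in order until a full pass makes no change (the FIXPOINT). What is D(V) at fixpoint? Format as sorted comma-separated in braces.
Answer: {3,5,6}

Derivation:
pass 0 (initial): D(V)={3,5,6,8}
pass 1: U {3,4,5,6,8,10}->{3,4,5}; V {3,5,6,8}->{3,5,6}
pass 2: no change
Fixpoint after 2 passes: D(V) = {3,5,6}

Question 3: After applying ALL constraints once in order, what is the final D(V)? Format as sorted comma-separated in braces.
Answer: {3,5,6}

Derivation:
Constraint 1 (U < W) on D(U)={3,4,5,6,8,10} D(W)={6,7,10}: U {3,4,5,6,8,10}->{3,4,5,6,8}
Constraint 2 (U != W) on D(U)={3,4,5,6,8} D(W)={6,7,10}: no change
Constraint 3 (U + V = W) on D(U)={3,4,5,6,8} D(V)={3,5,6,8} D(W)={6,7,10}: U {3,4,5,6,8}->{3,4,5}; V {3,5,6,8}->{3,5,6}
So after all 3 constraints: D(V) = {3,5,6}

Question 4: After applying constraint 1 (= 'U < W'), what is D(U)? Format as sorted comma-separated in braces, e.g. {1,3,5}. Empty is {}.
Constraint 1 (U < W) on D(U)={3,4,5,6,8,10} D(W)={6,7,10}: U {3,4,5,6,8,10}->{3,4,5,6,8}
So after constraint 1: D(U) = {3,4,5,6,8}

Answer: {3,4,5,6,8}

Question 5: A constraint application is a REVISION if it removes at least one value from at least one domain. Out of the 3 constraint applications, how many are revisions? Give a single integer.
Answer: 2

Derivation:
Constraint 1 (U < W) on D(U)={3,4,5,6,8,10} D(W)={6,7,10}: U {3,4,5,6,8,10}->{3,4,5,6,8} => REVISION
Constraint 2 (U != W) on D(U)={3,4,5,6,8} D(W)={6,7,10}: no change => not a revision
Constraint 3 (U + V = W) on D(U)={3,4,5,6,8} D(V)={3,5,6,8} D(W)={6,7,10}: U {3,4,5,6,8}->{3,4,5}; V {3,5,6,8}->{3,5,6} => REVISION
Total revisions = 2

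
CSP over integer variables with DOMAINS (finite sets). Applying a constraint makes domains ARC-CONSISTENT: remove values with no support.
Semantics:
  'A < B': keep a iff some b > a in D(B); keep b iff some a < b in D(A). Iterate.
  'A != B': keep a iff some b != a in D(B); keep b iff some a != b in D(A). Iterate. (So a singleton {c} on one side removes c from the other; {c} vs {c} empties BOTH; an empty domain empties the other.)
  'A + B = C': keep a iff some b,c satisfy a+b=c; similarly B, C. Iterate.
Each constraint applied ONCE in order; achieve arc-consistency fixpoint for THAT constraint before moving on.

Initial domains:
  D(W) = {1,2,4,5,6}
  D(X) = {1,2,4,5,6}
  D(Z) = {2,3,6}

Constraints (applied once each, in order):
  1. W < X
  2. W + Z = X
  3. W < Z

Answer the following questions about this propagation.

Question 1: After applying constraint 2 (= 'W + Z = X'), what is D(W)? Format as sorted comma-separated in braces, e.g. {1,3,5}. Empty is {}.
Constraint 1 (W < X) on D(W)={1,2,4,5,6} D(X)={1,2,4,5,6}: W {1,2,4,5,6}->{1,2,4,5}; X {1,2,4,5,6}->{2,4,5,6}
Constraint 2 (W + Z = X) on D(W)={1,2,4,5} D(Z)={2,3,6} D(X)={2,4,5,6}: W {1,2,4,5}->{1,2,4}; Z {2,3,6}->{2,3}; X {2,4,5,6}->{4,5,6}
So after constraint 2: D(W) = {1,2,4}

Answer: {1,2,4}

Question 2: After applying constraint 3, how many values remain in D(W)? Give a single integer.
Answer: 2

Derivation:
Constraint 1 (W < X) on D(W)={1,2,4,5,6} D(X)={1,2,4,5,6}: W {1,2,4,5,6}->{1,2,4,5}; X {1,2,4,5,6}->{2,4,5,6}
Constraint 2 (W + Z = X) on D(W)={1,2,4,5} D(Z)={2,3,6} D(X)={2,4,5,6}: W {1,2,4,5}->{1,2,4}; Z {2,3,6}->{2,3}; X {2,4,5,6}->{4,5,6}
Constraint 3 (W < Z) on D(W)={1,2,4} D(Z)={2,3}: W {1,2,4}->{1,2}
So after constraint 3: D(W)={1,2}, size = 2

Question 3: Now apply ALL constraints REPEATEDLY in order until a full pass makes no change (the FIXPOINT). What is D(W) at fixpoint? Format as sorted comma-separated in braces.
pass 0 (initial): D(W)={1,2,4,5,6}
pass 1: W {1,2,4,5,6}->{1,2}; X {1,2,4,5,6}->{4,5,6}; Z {2,3,6}->{2,3}
pass 2: X {4,5,6}->{4,5}
pass 3: no change
Fixpoint after 3 passes: D(W) = {1,2}

Answer: {1,2}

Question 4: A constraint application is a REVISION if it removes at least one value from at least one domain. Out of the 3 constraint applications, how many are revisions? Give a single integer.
Constraint 1 (W < X) on D(W)={1,2,4,5,6} D(X)={1,2,4,5,6}: W {1,2,4,5,6}->{1,2,4,5}; X {1,2,4,5,6}->{2,4,5,6} => REVISION
Constraint 2 (W + Z = X) on D(W)={1,2,4,5} D(Z)={2,3,6} D(X)={2,4,5,6}: W {1,2,4,5}->{1,2,4}; Z {2,3,6}->{2,3}; X {2,4,5,6}->{4,5,6} => REVISION
Constraint 3 (W < Z) on D(W)={1,2,4} D(Z)={2,3}: W {1,2,4}->{1,2} => REVISION
Total revisions = 3

Answer: 3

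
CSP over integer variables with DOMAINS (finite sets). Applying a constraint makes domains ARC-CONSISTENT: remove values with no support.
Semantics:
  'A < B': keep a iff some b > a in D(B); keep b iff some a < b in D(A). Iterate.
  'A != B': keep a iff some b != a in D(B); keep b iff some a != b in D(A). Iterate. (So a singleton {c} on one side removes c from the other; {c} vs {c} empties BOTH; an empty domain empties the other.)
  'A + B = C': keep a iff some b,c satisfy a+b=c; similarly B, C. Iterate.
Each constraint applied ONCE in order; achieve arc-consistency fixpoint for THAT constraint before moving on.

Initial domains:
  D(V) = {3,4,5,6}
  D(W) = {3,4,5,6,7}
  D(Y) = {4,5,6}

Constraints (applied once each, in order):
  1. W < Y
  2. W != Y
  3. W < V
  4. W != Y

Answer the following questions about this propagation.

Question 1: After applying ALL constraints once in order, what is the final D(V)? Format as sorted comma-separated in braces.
Answer: {4,5,6}

Derivation:
Constraint 1 (W < Y) on D(W)={3,4,5,6,7} D(Y)={4,5,6}: W {3,4,5,6,7}->{3,4,5}
Constraint 2 (W != Y) on D(W)={3,4,5} D(Y)={4,5,6}: no change
Constraint 3 (W < V) on D(W)={3,4,5} D(V)={3,4,5,6}: V {3,4,5,6}->{4,5,6}
Constraint 4 (W != Y) on D(W)={3,4,5} D(Y)={4,5,6}: no change
So after all 4 constraints: D(V) = {4,5,6}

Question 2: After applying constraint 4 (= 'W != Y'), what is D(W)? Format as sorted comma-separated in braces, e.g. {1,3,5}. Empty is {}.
Constraint 1 (W < Y) on D(W)={3,4,5,6,7} D(Y)={4,5,6}: W {3,4,5,6,7}->{3,4,5}
Constraint 2 (W != Y) on D(W)={3,4,5} D(Y)={4,5,6}: no change
Constraint 3 (W < V) on D(W)={3,4,5} D(V)={3,4,5,6}: V {3,4,5,6}->{4,5,6}
Constraint 4 (W != Y) on D(W)={3,4,5} D(Y)={4,5,6}: no change
So after constraint 4: D(W) = {3,4,5}

Answer: {3,4,5}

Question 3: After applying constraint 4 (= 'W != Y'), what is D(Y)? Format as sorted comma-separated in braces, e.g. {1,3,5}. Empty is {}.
Answer: {4,5,6}

Derivation:
Constraint 1 (W < Y) on D(W)={3,4,5,6,7} D(Y)={4,5,6}: W {3,4,5,6,7}->{3,4,5}
Constraint 2 (W != Y) on D(W)={3,4,5} D(Y)={4,5,6}: no change
Constraint 3 (W < V) on D(W)={3,4,5} D(V)={3,4,5,6}: V {3,4,5,6}->{4,5,6}
Constraint 4 (W != Y) on D(W)={3,4,5} D(Y)={4,5,6}: no change
So after constraint 4: D(Y) = {4,5,6}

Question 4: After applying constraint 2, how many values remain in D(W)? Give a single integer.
Answer: 3

Derivation:
Constraint 1 (W < Y) on D(W)={3,4,5,6,7} D(Y)={4,5,6}: W {3,4,5,6,7}->{3,4,5}
Constraint 2 (W != Y) on D(W)={3,4,5} D(Y)={4,5,6}: no change
So after constraint 2: D(W)={3,4,5}, size = 3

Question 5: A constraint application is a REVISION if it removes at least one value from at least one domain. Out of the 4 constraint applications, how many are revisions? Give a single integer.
Answer: 2

Derivation:
Constraint 1 (W < Y) on D(W)={3,4,5,6,7} D(Y)={4,5,6}: W {3,4,5,6,7}->{3,4,5} => REVISION
Constraint 2 (W != Y) on D(W)={3,4,5} D(Y)={4,5,6}: no change => not a revision
Constraint 3 (W < V) on D(W)={3,4,5} D(V)={3,4,5,6}: V {3,4,5,6}->{4,5,6} => REVISION
Constraint 4 (W != Y) on D(W)={3,4,5} D(Y)={4,5,6}: no change => not a revision
Total revisions = 2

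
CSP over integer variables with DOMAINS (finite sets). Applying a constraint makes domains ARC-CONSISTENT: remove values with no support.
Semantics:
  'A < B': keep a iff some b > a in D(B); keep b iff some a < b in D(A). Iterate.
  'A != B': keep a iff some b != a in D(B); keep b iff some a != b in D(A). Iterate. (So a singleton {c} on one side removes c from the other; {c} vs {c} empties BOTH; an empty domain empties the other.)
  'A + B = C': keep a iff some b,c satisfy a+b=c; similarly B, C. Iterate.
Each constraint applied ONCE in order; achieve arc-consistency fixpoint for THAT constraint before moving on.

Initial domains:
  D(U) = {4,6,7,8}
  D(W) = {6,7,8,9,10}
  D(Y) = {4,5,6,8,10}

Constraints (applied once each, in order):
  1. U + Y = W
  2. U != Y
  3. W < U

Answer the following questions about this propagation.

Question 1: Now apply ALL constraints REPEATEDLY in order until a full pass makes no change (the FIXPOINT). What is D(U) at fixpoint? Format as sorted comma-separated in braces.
Answer: {}

Derivation:
pass 0 (initial): D(U)={4,6,7,8}
pass 1: U {4,6,7,8}->{}; W {6,7,8,9,10}->{}; Y {4,5,6,8,10}->{4,5,6}
pass 2: Y {4,5,6}->{}
pass 3: no change
Fixpoint after 3 passes: D(U) = {}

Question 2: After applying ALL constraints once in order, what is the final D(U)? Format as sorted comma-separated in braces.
Constraint 1 (U + Y = W) on D(U)={4,6,7,8} D(Y)={4,5,6,8,10} D(W)={6,7,8,9,10}: U {4,6,7,8}->{4,6}; Y {4,5,6,8,10}->{4,5,6}; W {6,7,8,9,10}->{8,9,10}
Constraint 2 (U != Y) on D(U)={4,6} D(Y)={4,5,6}: no change
Constraint 3 (W < U) on D(W)={8,9,10} D(U)={4,6}: W {8,9,10}->{}; U {4,6}->{}
So after all 3 constraints: D(U) = {}

Answer: {}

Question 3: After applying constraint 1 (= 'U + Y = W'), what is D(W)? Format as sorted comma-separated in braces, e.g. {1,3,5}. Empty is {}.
Constraint 1 (U + Y = W) on D(U)={4,6,7,8} D(Y)={4,5,6,8,10} D(W)={6,7,8,9,10}: U {4,6,7,8}->{4,6}; Y {4,5,6,8,10}->{4,5,6}; W {6,7,8,9,10}->{8,9,10}
So after constraint 1: D(W) = {8,9,10}

Answer: {8,9,10}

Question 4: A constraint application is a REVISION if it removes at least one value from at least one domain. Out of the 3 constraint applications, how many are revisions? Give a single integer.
Answer: 2

Derivation:
Constraint 1 (U + Y = W) on D(U)={4,6,7,8} D(Y)={4,5,6,8,10} D(W)={6,7,8,9,10}: U {4,6,7,8}->{4,6}; Y {4,5,6,8,10}->{4,5,6}; W {6,7,8,9,10}->{8,9,10} => REVISION
Constraint 2 (U != Y) on D(U)={4,6} D(Y)={4,5,6}: no change => not a revision
Constraint 3 (W < U) on D(W)={8,9,10} D(U)={4,6}: W {8,9,10}->{}; U {4,6}->{} => REVISION
Total revisions = 2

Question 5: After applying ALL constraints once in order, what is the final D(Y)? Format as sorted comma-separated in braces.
Constraint 1 (U + Y = W) on D(U)={4,6,7,8} D(Y)={4,5,6,8,10} D(W)={6,7,8,9,10}: U {4,6,7,8}->{4,6}; Y {4,5,6,8,10}->{4,5,6}; W {6,7,8,9,10}->{8,9,10}
Constraint 2 (U != Y) on D(U)={4,6} D(Y)={4,5,6}: no change
Constraint 3 (W < U) on D(W)={8,9,10} D(U)={4,6}: W {8,9,10}->{}; U {4,6}->{}
So after all 3 constraints: D(Y) = {4,5,6}

Answer: {4,5,6}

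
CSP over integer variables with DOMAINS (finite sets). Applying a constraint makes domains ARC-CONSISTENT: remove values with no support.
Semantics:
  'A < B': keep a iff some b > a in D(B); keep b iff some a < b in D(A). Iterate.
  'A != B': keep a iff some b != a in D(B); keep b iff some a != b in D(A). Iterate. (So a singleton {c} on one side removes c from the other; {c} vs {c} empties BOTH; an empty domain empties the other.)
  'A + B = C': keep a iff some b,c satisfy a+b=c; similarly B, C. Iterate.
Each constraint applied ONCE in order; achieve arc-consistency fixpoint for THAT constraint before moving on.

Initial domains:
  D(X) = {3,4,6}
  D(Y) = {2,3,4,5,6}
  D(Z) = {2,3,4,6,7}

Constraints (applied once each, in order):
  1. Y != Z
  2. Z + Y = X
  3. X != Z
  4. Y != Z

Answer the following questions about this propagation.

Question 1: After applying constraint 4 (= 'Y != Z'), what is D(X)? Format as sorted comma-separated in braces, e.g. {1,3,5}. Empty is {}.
Answer: {4,6}

Derivation:
Constraint 1 (Y != Z) on D(Y)={2,3,4,5,6} D(Z)={2,3,4,6,7}: no change
Constraint 2 (Z + Y = X) on D(Z)={2,3,4,6,7} D(Y)={2,3,4,5,6} D(X)={3,4,6}: Z {2,3,4,6,7}->{2,3,4}; Y {2,3,4,5,6}->{2,3,4}; X {3,4,6}->{4,6}
Constraint 3 (X != Z) on D(X)={4,6} D(Z)={2,3,4}: no change
Constraint 4 (Y != Z) on D(Y)={2,3,4} D(Z)={2,3,4}: no change
So after constraint 4: D(X) = {4,6}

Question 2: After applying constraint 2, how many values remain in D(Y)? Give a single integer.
Answer: 3

Derivation:
Constraint 1 (Y != Z) on D(Y)={2,3,4,5,6} D(Z)={2,3,4,6,7}: no change
Constraint 2 (Z + Y = X) on D(Z)={2,3,4,6,7} D(Y)={2,3,4,5,6} D(X)={3,4,6}: Z {2,3,4,6,7}->{2,3,4}; Y {2,3,4,5,6}->{2,3,4}; X {3,4,6}->{4,6}
So after constraint 2: D(Y)={2,3,4}, size = 3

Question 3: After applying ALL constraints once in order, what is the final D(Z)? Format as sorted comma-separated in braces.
Answer: {2,3,4}

Derivation:
Constraint 1 (Y != Z) on D(Y)={2,3,4,5,6} D(Z)={2,3,4,6,7}: no change
Constraint 2 (Z + Y = X) on D(Z)={2,3,4,6,7} D(Y)={2,3,4,5,6} D(X)={3,4,6}: Z {2,3,4,6,7}->{2,3,4}; Y {2,3,4,5,6}->{2,3,4}; X {3,4,6}->{4,6}
Constraint 3 (X != Z) on D(X)={4,6} D(Z)={2,3,4}: no change
Constraint 4 (Y != Z) on D(Y)={2,3,4} D(Z)={2,3,4}: no change
So after all 4 constraints: D(Z) = {2,3,4}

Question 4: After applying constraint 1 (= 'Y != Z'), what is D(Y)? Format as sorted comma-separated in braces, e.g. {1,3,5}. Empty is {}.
Answer: {2,3,4,5,6}

Derivation:
Constraint 1 (Y != Z) on D(Y)={2,3,4,5,6} D(Z)={2,3,4,6,7}: no change
So after constraint 1: D(Y) = {2,3,4,5,6}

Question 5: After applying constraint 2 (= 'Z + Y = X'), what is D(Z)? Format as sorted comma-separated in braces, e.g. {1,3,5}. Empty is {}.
Constraint 1 (Y != Z) on D(Y)={2,3,4,5,6} D(Z)={2,3,4,6,7}: no change
Constraint 2 (Z + Y = X) on D(Z)={2,3,4,6,7} D(Y)={2,3,4,5,6} D(X)={3,4,6}: Z {2,3,4,6,7}->{2,3,4}; Y {2,3,4,5,6}->{2,3,4}; X {3,4,6}->{4,6}
So after constraint 2: D(Z) = {2,3,4}

Answer: {2,3,4}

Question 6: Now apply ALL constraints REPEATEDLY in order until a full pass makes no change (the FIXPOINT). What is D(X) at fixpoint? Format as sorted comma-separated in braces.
pass 0 (initial): D(X)={3,4,6}
pass 1: X {3,4,6}->{4,6}; Y {2,3,4,5,6}->{2,3,4}; Z {2,3,4,6,7}->{2,3,4}
pass 2: no change
Fixpoint after 2 passes: D(X) = {4,6}

Answer: {4,6}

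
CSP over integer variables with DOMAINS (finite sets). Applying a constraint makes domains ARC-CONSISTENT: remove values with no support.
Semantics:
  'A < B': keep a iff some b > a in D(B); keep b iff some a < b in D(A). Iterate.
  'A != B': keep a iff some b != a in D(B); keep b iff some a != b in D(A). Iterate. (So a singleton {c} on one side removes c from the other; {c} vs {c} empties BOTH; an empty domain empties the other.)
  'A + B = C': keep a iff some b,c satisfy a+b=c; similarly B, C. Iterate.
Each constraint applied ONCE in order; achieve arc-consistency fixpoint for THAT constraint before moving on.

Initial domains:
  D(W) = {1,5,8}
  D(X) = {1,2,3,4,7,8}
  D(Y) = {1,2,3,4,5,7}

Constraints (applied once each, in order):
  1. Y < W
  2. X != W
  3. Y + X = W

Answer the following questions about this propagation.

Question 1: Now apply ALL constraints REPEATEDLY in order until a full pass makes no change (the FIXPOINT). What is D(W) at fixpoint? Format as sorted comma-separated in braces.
Answer: {5,8}

Derivation:
pass 0 (initial): D(W)={1,5,8}
pass 1: W {1,5,8}->{5,8}; X {1,2,3,4,7,8}->{1,2,3,4,7}
pass 2: no change
Fixpoint after 2 passes: D(W) = {5,8}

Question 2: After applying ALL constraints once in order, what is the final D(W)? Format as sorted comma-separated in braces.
Answer: {5,8}

Derivation:
Constraint 1 (Y < W) on D(Y)={1,2,3,4,5,7} D(W)={1,5,8}: W {1,5,8}->{5,8}
Constraint 2 (X != W) on D(X)={1,2,3,4,7,8} D(W)={5,8}: no change
Constraint 3 (Y + X = W) on D(Y)={1,2,3,4,5,7} D(X)={1,2,3,4,7,8} D(W)={5,8}: X {1,2,3,4,7,8}->{1,2,3,4,7}
So after all 3 constraints: D(W) = {5,8}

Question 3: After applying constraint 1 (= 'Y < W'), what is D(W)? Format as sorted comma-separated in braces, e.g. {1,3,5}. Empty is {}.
Answer: {5,8}

Derivation:
Constraint 1 (Y < W) on D(Y)={1,2,3,4,5,7} D(W)={1,5,8}: W {1,5,8}->{5,8}
So after constraint 1: D(W) = {5,8}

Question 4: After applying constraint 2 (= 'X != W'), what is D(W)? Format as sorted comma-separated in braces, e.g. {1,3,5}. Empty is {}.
Answer: {5,8}

Derivation:
Constraint 1 (Y < W) on D(Y)={1,2,3,4,5,7} D(W)={1,5,8}: W {1,5,8}->{5,8}
Constraint 2 (X != W) on D(X)={1,2,3,4,7,8} D(W)={5,8}: no change
So after constraint 2: D(W) = {5,8}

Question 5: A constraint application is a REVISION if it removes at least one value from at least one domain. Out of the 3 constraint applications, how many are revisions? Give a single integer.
Answer: 2

Derivation:
Constraint 1 (Y < W) on D(Y)={1,2,3,4,5,7} D(W)={1,5,8}: W {1,5,8}->{5,8} => REVISION
Constraint 2 (X != W) on D(X)={1,2,3,4,7,8} D(W)={5,8}: no change => not a revision
Constraint 3 (Y + X = W) on D(Y)={1,2,3,4,5,7} D(X)={1,2,3,4,7,8} D(W)={5,8}: X {1,2,3,4,7,8}->{1,2,3,4,7} => REVISION
Total revisions = 2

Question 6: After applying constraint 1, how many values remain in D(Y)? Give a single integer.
Constraint 1 (Y < W) on D(Y)={1,2,3,4,5,7} D(W)={1,5,8}: W {1,5,8}->{5,8}
So after constraint 1: D(Y)={1,2,3,4,5,7}, size = 6

Answer: 6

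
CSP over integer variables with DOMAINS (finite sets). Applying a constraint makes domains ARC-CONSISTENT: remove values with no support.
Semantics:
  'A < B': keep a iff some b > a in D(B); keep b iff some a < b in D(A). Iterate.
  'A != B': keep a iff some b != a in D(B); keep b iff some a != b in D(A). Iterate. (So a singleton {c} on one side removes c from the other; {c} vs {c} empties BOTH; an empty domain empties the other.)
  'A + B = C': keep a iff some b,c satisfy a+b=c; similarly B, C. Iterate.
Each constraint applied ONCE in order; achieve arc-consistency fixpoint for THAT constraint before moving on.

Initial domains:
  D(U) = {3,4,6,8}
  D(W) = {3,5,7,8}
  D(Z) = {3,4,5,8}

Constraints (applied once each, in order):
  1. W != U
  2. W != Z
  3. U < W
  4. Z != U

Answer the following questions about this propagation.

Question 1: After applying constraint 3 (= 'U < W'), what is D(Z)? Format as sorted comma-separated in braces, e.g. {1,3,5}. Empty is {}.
Constraint 1 (W != U) on D(W)={3,5,7,8} D(U)={3,4,6,8}: no change
Constraint 2 (W != Z) on D(W)={3,5,7,8} D(Z)={3,4,5,8}: no change
Constraint 3 (U < W) on D(U)={3,4,6,8} D(W)={3,5,7,8}: U {3,4,6,8}->{3,4,6}; W {3,5,7,8}->{5,7,8}
So after constraint 3: D(Z) = {3,4,5,8}

Answer: {3,4,5,8}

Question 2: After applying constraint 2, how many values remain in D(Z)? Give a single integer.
Constraint 1 (W != U) on D(W)={3,5,7,8} D(U)={3,4,6,8}: no change
Constraint 2 (W != Z) on D(W)={3,5,7,8} D(Z)={3,4,5,8}: no change
So after constraint 2: D(Z)={3,4,5,8}, size = 4

Answer: 4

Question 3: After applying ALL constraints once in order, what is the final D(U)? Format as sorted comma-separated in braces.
Answer: {3,4,6}

Derivation:
Constraint 1 (W != U) on D(W)={3,5,7,8} D(U)={3,4,6,8}: no change
Constraint 2 (W != Z) on D(W)={3,5,7,8} D(Z)={3,4,5,8}: no change
Constraint 3 (U < W) on D(U)={3,4,6,8} D(W)={3,5,7,8}: U {3,4,6,8}->{3,4,6}; W {3,5,7,8}->{5,7,8}
Constraint 4 (Z != U) on D(Z)={3,4,5,8} D(U)={3,4,6}: no change
So after all 4 constraints: D(U) = {3,4,6}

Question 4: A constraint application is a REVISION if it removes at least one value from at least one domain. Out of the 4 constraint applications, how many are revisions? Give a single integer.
Answer: 1

Derivation:
Constraint 1 (W != U) on D(W)={3,5,7,8} D(U)={3,4,6,8}: no change => not a revision
Constraint 2 (W != Z) on D(W)={3,5,7,8} D(Z)={3,4,5,8}: no change => not a revision
Constraint 3 (U < W) on D(U)={3,4,6,8} D(W)={3,5,7,8}: U {3,4,6,8}->{3,4,6}; W {3,5,7,8}->{5,7,8} => REVISION
Constraint 4 (Z != U) on D(Z)={3,4,5,8} D(U)={3,4,6}: no change => not a revision
Total revisions = 1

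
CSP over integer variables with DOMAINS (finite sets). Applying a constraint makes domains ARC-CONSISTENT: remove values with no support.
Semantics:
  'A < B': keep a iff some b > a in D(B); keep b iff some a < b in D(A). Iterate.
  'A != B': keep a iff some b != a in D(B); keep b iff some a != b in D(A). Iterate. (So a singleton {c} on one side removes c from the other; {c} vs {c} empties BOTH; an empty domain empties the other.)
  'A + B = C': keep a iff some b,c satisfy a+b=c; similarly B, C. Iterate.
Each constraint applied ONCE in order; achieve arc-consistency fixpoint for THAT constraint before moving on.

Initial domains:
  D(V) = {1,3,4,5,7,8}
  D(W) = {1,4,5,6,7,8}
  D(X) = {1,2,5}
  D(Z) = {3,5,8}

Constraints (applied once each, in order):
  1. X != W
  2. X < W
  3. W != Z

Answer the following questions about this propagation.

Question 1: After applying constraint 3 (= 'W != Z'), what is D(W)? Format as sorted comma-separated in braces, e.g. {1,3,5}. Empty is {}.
Answer: {4,5,6,7,8}

Derivation:
Constraint 1 (X != W) on D(X)={1,2,5} D(W)={1,4,5,6,7,8}: no change
Constraint 2 (X < W) on D(X)={1,2,5} D(W)={1,4,5,6,7,8}: W {1,4,5,6,7,8}->{4,5,6,7,8}
Constraint 3 (W != Z) on D(W)={4,5,6,7,8} D(Z)={3,5,8}: no change
So after constraint 3: D(W) = {4,5,6,7,8}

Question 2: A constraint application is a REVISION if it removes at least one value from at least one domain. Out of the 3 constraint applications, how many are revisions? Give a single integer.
Answer: 1

Derivation:
Constraint 1 (X != W) on D(X)={1,2,5} D(W)={1,4,5,6,7,8}: no change => not a revision
Constraint 2 (X < W) on D(X)={1,2,5} D(W)={1,4,5,6,7,8}: W {1,4,5,6,7,8}->{4,5,6,7,8} => REVISION
Constraint 3 (W != Z) on D(W)={4,5,6,7,8} D(Z)={3,5,8}: no change => not a revision
Total revisions = 1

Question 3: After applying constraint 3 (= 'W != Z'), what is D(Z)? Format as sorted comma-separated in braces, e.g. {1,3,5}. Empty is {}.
Answer: {3,5,8}

Derivation:
Constraint 1 (X != W) on D(X)={1,2,5} D(W)={1,4,5,6,7,8}: no change
Constraint 2 (X < W) on D(X)={1,2,5} D(W)={1,4,5,6,7,8}: W {1,4,5,6,7,8}->{4,5,6,7,8}
Constraint 3 (W != Z) on D(W)={4,5,6,7,8} D(Z)={3,5,8}: no change
So after constraint 3: D(Z) = {3,5,8}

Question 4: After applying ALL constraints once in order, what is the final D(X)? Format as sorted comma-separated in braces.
Answer: {1,2,5}

Derivation:
Constraint 1 (X != W) on D(X)={1,2,5} D(W)={1,4,5,6,7,8}: no change
Constraint 2 (X < W) on D(X)={1,2,5} D(W)={1,4,5,6,7,8}: W {1,4,5,6,7,8}->{4,5,6,7,8}
Constraint 3 (W != Z) on D(W)={4,5,6,7,8} D(Z)={3,5,8}: no change
So after all 3 constraints: D(X) = {1,2,5}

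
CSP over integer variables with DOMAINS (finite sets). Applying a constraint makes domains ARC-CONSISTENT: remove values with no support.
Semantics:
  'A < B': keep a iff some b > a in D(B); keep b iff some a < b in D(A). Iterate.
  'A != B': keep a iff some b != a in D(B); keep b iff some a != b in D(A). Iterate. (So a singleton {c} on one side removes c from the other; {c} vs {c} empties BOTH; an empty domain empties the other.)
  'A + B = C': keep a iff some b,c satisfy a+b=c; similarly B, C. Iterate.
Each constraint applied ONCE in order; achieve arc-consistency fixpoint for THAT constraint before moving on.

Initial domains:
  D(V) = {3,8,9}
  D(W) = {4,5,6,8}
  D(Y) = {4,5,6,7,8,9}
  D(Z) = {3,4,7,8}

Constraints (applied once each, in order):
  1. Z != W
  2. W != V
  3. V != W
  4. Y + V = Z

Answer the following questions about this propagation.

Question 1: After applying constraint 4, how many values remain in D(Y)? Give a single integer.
Answer: 2

Derivation:
Constraint 1 (Z != W) on D(Z)={3,4,7,8} D(W)={4,5,6,8}: no change
Constraint 2 (W != V) on D(W)={4,5,6,8} D(V)={3,8,9}: no change
Constraint 3 (V != W) on D(V)={3,8,9} D(W)={4,5,6,8}: no change
Constraint 4 (Y + V = Z) on D(Y)={4,5,6,7,8,9} D(V)={3,8,9} D(Z)={3,4,7,8}: Y {4,5,6,7,8,9}->{4,5}; V {3,8,9}->{3}; Z {3,4,7,8}->{7,8}
So after constraint 4: D(Y)={4,5}, size = 2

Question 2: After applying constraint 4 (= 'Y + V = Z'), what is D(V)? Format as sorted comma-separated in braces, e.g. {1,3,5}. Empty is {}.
Answer: {3}

Derivation:
Constraint 1 (Z != W) on D(Z)={3,4,7,8} D(W)={4,5,6,8}: no change
Constraint 2 (W != V) on D(W)={4,5,6,8} D(V)={3,8,9}: no change
Constraint 3 (V != W) on D(V)={3,8,9} D(W)={4,5,6,8}: no change
Constraint 4 (Y + V = Z) on D(Y)={4,5,6,7,8,9} D(V)={3,8,9} D(Z)={3,4,7,8}: Y {4,5,6,7,8,9}->{4,5}; V {3,8,9}->{3}; Z {3,4,7,8}->{7,8}
So after constraint 4: D(V) = {3}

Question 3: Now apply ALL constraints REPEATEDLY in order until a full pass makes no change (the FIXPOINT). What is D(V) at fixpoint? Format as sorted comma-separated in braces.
pass 0 (initial): D(V)={3,8,9}
pass 1: V {3,8,9}->{3}; Y {4,5,6,7,8,9}->{4,5}; Z {3,4,7,8}->{7,8}
pass 2: no change
Fixpoint after 2 passes: D(V) = {3}

Answer: {3}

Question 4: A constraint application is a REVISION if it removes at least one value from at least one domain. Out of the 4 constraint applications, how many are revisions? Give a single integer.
Answer: 1

Derivation:
Constraint 1 (Z != W) on D(Z)={3,4,7,8} D(W)={4,5,6,8}: no change => not a revision
Constraint 2 (W != V) on D(W)={4,5,6,8} D(V)={3,8,9}: no change => not a revision
Constraint 3 (V != W) on D(V)={3,8,9} D(W)={4,5,6,8}: no change => not a revision
Constraint 4 (Y + V = Z) on D(Y)={4,5,6,7,8,9} D(V)={3,8,9} D(Z)={3,4,7,8}: Y {4,5,6,7,8,9}->{4,5}; V {3,8,9}->{3}; Z {3,4,7,8}->{7,8} => REVISION
Total revisions = 1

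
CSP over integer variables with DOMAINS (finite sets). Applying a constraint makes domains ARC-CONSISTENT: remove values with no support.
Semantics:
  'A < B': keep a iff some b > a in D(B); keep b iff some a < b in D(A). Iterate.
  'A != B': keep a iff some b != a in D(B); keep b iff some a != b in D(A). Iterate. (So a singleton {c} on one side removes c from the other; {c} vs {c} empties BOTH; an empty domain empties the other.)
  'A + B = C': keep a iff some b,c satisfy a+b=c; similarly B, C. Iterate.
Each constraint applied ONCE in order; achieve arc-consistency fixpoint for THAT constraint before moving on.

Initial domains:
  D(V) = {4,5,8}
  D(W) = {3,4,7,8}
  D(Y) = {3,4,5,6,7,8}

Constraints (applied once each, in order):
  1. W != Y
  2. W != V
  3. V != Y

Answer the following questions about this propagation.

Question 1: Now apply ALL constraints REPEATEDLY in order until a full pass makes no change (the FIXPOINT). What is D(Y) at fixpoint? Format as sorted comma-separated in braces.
Answer: {3,4,5,6,7,8}

Derivation:
pass 0 (initial): D(Y)={3,4,5,6,7,8}
pass 1: no change
Fixpoint after 1 passes: D(Y) = {3,4,5,6,7,8}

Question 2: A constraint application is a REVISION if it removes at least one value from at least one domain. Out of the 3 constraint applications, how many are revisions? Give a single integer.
Constraint 1 (W != Y) on D(W)={3,4,7,8} D(Y)={3,4,5,6,7,8}: no change => not a revision
Constraint 2 (W != V) on D(W)={3,4,7,8} D(V)={4,5,8}: no change => not a revision
Constraint 3 (V != Y) on D(V)={4,5,8} D(Y)={3,4,5,6,7,8}: no change => not a revision
Total revisions = 0

Answer: 0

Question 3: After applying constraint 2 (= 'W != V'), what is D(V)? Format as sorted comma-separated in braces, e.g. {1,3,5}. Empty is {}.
Answer: {4,5,8}

Derivation:
Constraint 1 (W != Y) on D(W)={3,4,7,8} D(Y)={3,4,5,6,7,8}: no change
Constraint 2 (W != V) on D(W)={3,4,7,8} D(V)={4,5,8}: no change
So after constraint 2: D(V) = {4,5,8}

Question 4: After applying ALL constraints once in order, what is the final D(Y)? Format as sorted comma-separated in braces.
Answer: {3,4,5,6,7,8}

Derivation:
Constraint 1 (W != Y) on D(W)={3,4,7,8} D(Y)={3,4,5,6,7,8}: no change
Constraint 2 (W != V) on D(W)={3,4,7,8} D(V)={4,5,8}: no change
Constraint 3 (V != Y) on D(V)={4,5,8} D(Y)={3,4,5,6,7,8}: no change
So after all 3 constraints: D(Y) = {3,4,5,6,7,8}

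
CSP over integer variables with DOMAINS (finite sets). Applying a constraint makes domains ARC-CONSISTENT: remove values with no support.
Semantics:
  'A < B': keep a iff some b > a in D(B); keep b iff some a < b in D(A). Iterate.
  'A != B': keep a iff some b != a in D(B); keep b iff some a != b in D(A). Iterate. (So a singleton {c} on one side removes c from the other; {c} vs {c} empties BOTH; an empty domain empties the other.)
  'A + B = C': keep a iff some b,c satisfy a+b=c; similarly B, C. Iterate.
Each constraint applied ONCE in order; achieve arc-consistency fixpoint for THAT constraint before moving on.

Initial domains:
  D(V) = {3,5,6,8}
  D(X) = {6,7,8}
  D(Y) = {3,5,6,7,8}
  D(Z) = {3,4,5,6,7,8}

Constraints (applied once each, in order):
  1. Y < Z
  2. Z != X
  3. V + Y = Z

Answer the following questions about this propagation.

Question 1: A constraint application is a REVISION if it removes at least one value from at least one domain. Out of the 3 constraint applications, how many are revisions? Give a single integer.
Answer: 2

Derivation:
Constraint 1 (Y < Z) on D(Y)={3,5,6,7,8} D(Z)={3,4,5,6,7,8}: Y {3,5,6,7,8}->{3,5,6,7}; Z {3,4,5,6,7,8}->{4,5,6,7,8} => REVISION
Constraint 2 (Z != X) on D(Z)={4,5,6,7,8} D(X)={6,7,8}: no change => not a revision
Constraint 3 (V + Y = Z) on D(V)={3,5,6,8} D(Y)={3,5,6,7} D(Z)={4,5,6,7,8}: V {3,5,6,8}->{3,5}; Y {3,5,6,7}->{3,5}; Z {4,5,6,7,8}->{6,8} => REVISION
Total revisions = 2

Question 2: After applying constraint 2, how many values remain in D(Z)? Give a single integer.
Answer: 5

Derivation:
Constraint 1 (Y < Z) on D(Y)={3,5,6,7,8} D(Z)={3,4,5,6,7,8}: Y {3,5,6,7,8}->{3,5,6,7}; Z {3,4,5,6,7,8}->{4,5,6,7,8}
Constraint 2 (Z != X) on D(Z)={4,5,6,7,8} D(X)={6,7,8}: no change
So after constraint 2: D(Z)={4,5,6,7,8}, size = 5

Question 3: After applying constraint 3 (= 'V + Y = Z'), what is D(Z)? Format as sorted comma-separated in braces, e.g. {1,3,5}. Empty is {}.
Answer: {6,8}

Derivation:
Constraint 1 (Y < Z) on D(Y)={3,5,6,7,8} D(Z)={3,4,5,6,7,8}: Y {3,5,6,7,8}->{3,5,6,7}; Z {3,4,5,6,7,8}->{4,5,6,7,8}
Constraint 2 (Z != X) on D(Z)={4,5,6,7,8} D(X)={6,7,8}: no change
Constraint 3 (V + Y = Z) on D(V)={3,5,6,8} D(Y)={3,5,6,7} D(Z)={4,5,6,7,8}: V {3,5,6,8}->{3,5}; Y {3,5,6,7}->{3,5}; Z {4,5,6,7,8}->{6,8}
So after constraint 3: D(Z) = {6,8}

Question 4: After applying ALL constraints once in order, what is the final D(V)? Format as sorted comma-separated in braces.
Constraint 1 (Y < Z) on D(Y)={3,5,6,7,8} D(Z)={3,4,5,6,7,8}: Y {3,5,6,7,8}->{3,5,6,7}; Z {3,4,5,6,7,8}->{4,5,6,7,8}
Constraint 2 (Z != X) on D(Z)={4,5,6,7,8} D(X)={6,7,8}: no change
Constraint 3 (V + Y = Z) on D(V)={3,5,6,8} D(Y)={3,5,6,7} D(Z)={4,5,6,7,8}: V {3,5,6,8}->{3,5}; Y {3,5,6,7}->{3,5}; Z {4,5,6,7,8}->{6,8}
So after all 3 constraints: D(V) = {3,5}

Answer: {3,5}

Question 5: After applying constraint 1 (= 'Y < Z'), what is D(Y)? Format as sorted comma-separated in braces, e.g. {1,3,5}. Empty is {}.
Answer: {3,5,6,7}

Derivation:
Constraint 1 (Y < Z) on D(Y)={3,5,6,7,8} D(Z)={3,4,5,6,7,8}: Y {3,5,6,7,8}->{3,5,6,7}; Z {3,4,5,6,7,8}->{4,5,6,7,8}
So after constraint 1: D(Y) = {3,5,6,7}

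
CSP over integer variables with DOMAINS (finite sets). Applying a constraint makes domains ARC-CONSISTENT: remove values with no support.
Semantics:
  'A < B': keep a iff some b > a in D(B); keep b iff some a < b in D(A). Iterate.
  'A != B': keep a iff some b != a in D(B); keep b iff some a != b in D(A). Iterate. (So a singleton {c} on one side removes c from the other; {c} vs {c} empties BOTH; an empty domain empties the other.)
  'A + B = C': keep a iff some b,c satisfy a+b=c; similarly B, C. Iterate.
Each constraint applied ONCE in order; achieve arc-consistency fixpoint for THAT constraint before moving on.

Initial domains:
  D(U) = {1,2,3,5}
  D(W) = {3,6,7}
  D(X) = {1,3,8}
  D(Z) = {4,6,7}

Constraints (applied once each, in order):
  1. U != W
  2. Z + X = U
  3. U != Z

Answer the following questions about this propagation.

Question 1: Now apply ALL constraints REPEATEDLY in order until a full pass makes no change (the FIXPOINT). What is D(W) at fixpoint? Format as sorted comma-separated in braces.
Answer: {3,6,7}

Derivation:
pass 0 (initial): D(W)={3,6,7}
pass 1: U {1,2,3,5}->{5}; X {1,3,8}->{1}; Z {4,6,7}->{4}
pass 2: no change
Fixpoint after 2 passes: D(W) = {3,6,7}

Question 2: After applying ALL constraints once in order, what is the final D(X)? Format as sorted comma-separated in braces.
Constraint 1 (U != W) on D(U)={1,2,3,5} D(W)={3,6,7}: no change
Constraint 2 (Z + X = U) on D(Z)={4,6,7} D(X)={1,3,8} D(U)={1,2,3,5}: Z {4,6,7}->{4}; X {1,3,8}->{1}; U {1,2,3,5}->{5}
Constraint 3 (U != Z) on D(U)={5} D(Z)={4}: no change
So after all 3 constraints: D(X) = {1}

Answer: {1}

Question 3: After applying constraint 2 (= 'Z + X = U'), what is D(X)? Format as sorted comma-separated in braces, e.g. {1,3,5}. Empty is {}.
Constraint 1 (U != W) on D(U)={1,2,3,5} D(W)={3,6,7}: no change
Constraint 2 (Z + X = U) on D(Z)={4,6,7} D(X)={1,3,8} D(U)={1,2,3,5}: Z {4,6,7}->{4}; X {1,3,8}->{1}; U {1,2,3,5}->{5}
So after constraint 2: D(X) = {1}

Answer: {1}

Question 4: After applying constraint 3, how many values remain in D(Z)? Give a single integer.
Constraint 1 (U != W) on D(U)={1,2,3,5} D(W)={3,6,7}: no change
Constraint 2 (Z + X = U) on D(Z)={4,6,7} D(X)={1,3,8} D(U)={1,2,3,5}: Z {4,6,7}->{4}; X {1,3,8}->{1}; U {1,2,3,5}->{5}
Constraint 3 (U != Z) on D(U)={5} D(Z)={4}: no change
So after constraint 3: D(Z)={4}, size = 1

Answer: 1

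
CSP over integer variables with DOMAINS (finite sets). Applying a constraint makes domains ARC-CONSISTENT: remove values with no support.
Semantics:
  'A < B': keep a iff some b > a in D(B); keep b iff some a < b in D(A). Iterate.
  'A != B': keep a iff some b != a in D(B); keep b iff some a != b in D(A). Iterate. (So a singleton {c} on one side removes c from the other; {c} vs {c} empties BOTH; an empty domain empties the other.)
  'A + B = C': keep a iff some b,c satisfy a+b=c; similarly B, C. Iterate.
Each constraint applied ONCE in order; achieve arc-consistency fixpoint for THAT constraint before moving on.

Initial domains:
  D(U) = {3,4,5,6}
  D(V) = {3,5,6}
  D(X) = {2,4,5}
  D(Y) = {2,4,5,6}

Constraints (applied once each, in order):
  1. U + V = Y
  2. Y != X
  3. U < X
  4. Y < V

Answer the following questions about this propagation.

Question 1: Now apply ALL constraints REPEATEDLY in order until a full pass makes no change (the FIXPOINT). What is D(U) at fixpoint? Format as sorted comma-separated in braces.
pass 0 (initial): D(U)={3,4,5,6}
pass 1: U {3,4,5,6}->{3}; V {3,5,6}->{}; X {2,4,5}->{4,5}; Y {2,4,5,6}->{}
pass 2: U {3}->{}; X {4,5}->{}
pass 3: no change
Fixpoint after 3 passes: D(U) = {}

Answer: {}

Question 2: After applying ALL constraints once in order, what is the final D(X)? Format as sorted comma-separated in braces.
Constraint 1 (U + V = Y) on D(U)={3,4,5,6} D(V)={3,5,6} D(Y)={2,4,5,6}: U {3,4,5,6}->{3}; V {3,5,6}->{3}; Y {2,4,5,6}->{6}
Constraint 2 (Y != X) on D(Y)={6} D(X)={2,4,5}: no change
Constraint 3 (U < X) on D(U)={3} D(X)={2,4,5}: X {2,4,5}->{4,5}
Constraint 4 (Y < V) on D(Y)={6} D(V)={3}: Y {6}->{}; V {3}->{}
So after all 4 constraints: D(X) = {4,5}

Answer: {4,5}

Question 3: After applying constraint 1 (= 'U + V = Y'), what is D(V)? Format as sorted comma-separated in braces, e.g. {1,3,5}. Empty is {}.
Constraint 1 (U + V = Y) on D(U)={3,4,5,6} D(V)={3,5,6} D(Y)={2,4,5,6}: U {3,4,5,6}->{3}; V {3,5,6}->{3}; Y {2,4,5,6}->{6}
So after constraint 1: D(V) = {3}

Answer: {3}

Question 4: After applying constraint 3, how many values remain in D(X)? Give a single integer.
Answer: 2

Derivation:
Constraint 1 (U + V = Y) on D(U)={3,4,5,6} D(V)={3,5,6} D(Y)={2,4,5,6}: U {3,4,5,6}->{3}; V {3,5,6}->{3}; Y {2,4,5,6}->{6}
Constraint 2 (Y != X) on D(Y)={6} D(X)={2,4,5}: no change
Constraint 3 (U < X) on D(U)={3} D(X)={2,4,5}: X {2,4,5}->{4,5}
So after constraint 3: D(X)={4,5}, size = 2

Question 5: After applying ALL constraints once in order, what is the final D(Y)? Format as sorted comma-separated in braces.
Constraint 1 (U + V = Y) on D(U)={3,4,5,6} D(V)={3,5,6} D(Y)={2,4,5,6}: U {3,4,5,6}->{3}; V {3,5,6}->{3}; Y {2,4,5,6}->{6}
Constraint 2 (Y != X) on D(Y)={6} D(X)={2,4,5}: no change
Constraint 3 (U < X) on D(U)={3} D(X)={2,4,5}: X {2,4,5}->{4,5}
Constraint 4 (Y < V) on D(Y)={6} D(V)={3}: Y {6}->{}; V {3}->{}
So after all 4 constraints: D(Y) = {}

Answer: {}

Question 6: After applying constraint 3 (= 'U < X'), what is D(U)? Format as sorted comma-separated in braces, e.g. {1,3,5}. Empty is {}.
Constraint 1 (U + V = Y) on D(U)={3,4,5,6} D(V)={3,5,6} D(Y)={2,4,5,6}: U {3,4,5,6}->{3}; V {3,5,6}->{3}; Y {2,4,5,6}->{6}
Constraint 2 (Y != X) on D(Y)={6} D(X)={2,4,5}: no change
Constraint 3 (U < X) on D(U)={3} D(X)={2,4,5}: X {2,4,5}->{4,5}
So after constraint 3: D(U) = {3}

Answer: {3}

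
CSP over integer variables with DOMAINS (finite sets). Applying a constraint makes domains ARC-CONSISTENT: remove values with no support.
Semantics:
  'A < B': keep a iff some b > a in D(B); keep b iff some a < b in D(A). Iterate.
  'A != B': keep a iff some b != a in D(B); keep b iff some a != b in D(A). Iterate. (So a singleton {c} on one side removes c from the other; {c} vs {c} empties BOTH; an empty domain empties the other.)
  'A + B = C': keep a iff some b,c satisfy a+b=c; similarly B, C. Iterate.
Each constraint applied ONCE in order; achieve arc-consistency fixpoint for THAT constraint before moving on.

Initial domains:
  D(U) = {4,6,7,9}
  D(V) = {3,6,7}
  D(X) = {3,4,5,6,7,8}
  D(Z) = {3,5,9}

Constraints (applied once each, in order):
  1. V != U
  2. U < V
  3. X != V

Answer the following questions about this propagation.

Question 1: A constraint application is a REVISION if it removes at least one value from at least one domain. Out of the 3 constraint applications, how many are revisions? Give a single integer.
Constraint 1 (V != U) on D(V)={3,6,7} D(U)={4,6,7,9}: no change => not a revision
Constraint 2 (U < V) on D(U)={4,6,7,9} D(V)={3,6,7}: U {4,6,7,9}->{4,6}; V {3,6,7}->{6,7} => REVISION
Constraint 3 (X != V) on D(X)={3,4,5,6,7,8} D(V)={6,7}: no change => not a revision
Total revisions = 1

Answer: 1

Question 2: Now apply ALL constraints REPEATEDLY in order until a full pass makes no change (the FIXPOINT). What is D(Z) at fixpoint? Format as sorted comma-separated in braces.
pass 0 (initial): D(Z)={3,5,9}
pass 1: U {4,6,7,9}->{4,6}; V {3,6,7}->{6,7}
pass 2: no change
Fixpoint after 2 passes: D(Z) = {3,5,9}

Answer: {3,5,9}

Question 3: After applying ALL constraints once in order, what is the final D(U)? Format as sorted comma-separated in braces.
Answer: {4,6}

Derivation:
Constraint 1 (V != U) on D(V)={3,6,7} D(U)={4,6,7,9}: no change
Constraint 2 (U < V) on D(U)={4,6,7,9} D(V)={3,6,7}: U {4,6,7,9}->{4,6}; V {3,6,7}->{6,7}
Constraint 3 (X != V) on D(X)={3,4,5,6,7,8} D(V)={6,7}: no change
So after all 3 constraints: D(U) = {4,6}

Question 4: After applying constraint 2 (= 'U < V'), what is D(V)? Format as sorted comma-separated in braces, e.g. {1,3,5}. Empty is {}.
Answer: {6,7}

Derivation:
Constraint 1 (V != U) on D(V)={3,6,7} D(U)={4,6,7,9}: no change
Constraint 2 (U < V) on D(U)={4,6,7,9} D(V)={3,6,7}: U {4,6,7,9}->{4,6}; V {3,6,7}->{6,7}
So after constraint 2: D(V) = {6,7}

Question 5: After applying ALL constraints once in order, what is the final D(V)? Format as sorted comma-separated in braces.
Answer: {6,7}

Derivation:
Constraint 1 (V != U) on D(V)={3,6,7} D(U)={4,6,7,9}: no change
Constraint 2 (U < V) on D(U)={4,6,7,9} D(V)={3,6,7}: U {4,6,7,9}->{4,6}; V {3,6,7}->{6,7}
Constraint 3 (X != V) on D(X)={3,4,5,6,7,8} D(V)={6,7}: no change
So after all 3 constraints: D(V) = {6,7}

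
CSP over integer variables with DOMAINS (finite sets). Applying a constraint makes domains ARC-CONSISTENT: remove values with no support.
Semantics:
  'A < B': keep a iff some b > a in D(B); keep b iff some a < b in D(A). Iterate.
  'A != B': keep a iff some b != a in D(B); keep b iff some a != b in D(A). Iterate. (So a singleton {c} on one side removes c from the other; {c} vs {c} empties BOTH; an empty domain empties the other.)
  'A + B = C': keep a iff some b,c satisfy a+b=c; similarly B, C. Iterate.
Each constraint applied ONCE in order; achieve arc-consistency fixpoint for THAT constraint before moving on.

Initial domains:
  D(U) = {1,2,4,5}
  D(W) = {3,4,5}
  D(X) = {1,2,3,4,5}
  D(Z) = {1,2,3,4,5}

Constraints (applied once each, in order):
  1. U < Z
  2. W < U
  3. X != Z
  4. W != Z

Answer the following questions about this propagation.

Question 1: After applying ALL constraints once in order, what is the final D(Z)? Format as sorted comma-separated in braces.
Answer: {2,4,5}

Derivation:
Constraint 1 (U < Z) on D(U)={1,2,4,5} D(Z)={1,2,3,4,5}: U {1,2,4,5}->{1,2,4}; Z {1,2,3,4,5}->{2,3,4,5}
Constraint 2 (W < U) on D(W)={3,4,5} D(U)={1,2,4}: W {3,4,5}->{3}; U {1,2,4}->{4}
Constraint 3 (X != Z) on D(X)={1,2,3,4,5} D(Z)={2,3,4,5}: no change
Constraint 4 (W != Z) on D(W)={3} D(Z)={2,3,4,5}: Z {2,3,4,5}->{2,4,5}
So after all 4 constraints: D(Z) = {2,4,5}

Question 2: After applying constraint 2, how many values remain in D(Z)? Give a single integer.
Answer: 4

Derivation:
Constraint 1 (U < Z) on D(U)={1,2,4,5} D(Z)={1,2,3,4,5}: U {1,2,4,5}->{1,2,4}; Z {1,2,3,4,5}->{2,3,4,5}
Constraint 2 (W < U) on D(W)={3,4,5} D(U)={1,2,4}: W {3,4,5}->{3}; U {1,2,4}->{4}
So after constraint 2: D(Z)={2,3,4,5}, size = 4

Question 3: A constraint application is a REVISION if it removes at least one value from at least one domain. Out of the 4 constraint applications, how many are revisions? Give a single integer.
Constraint 1 (U < Z) on D(U)={1,2,4,5} D(Z)={1,2,3,4,5}: U {1,2,4,5}->{1,2,4}; Z {1,2,3,4,5}->{2,3,4,5} => REVISION
Constraint 2 (W < U) on D(W)={3,4,5} D(U)={1,2,4}: W {3,4,5}->{3}; U {1,2,4}->{4} => REVISION
Constraint 3 (X != Z) on D(X)={1,2,3,4,5} D(Z)={2,3,4,5}: no change => not a revision
Constraint 4 (W != Z) on D(W)={3} D(Z)={2,3,4,5}: Z {2,3,4,5}->{2,4,5} => REVISION
Total revisions = 3

Answer: 3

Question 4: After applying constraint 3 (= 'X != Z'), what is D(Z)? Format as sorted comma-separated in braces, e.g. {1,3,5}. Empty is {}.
Answer: {2,3,4,5}

Derivation:
Constraint 1 (U < Z) on D(U)={1,2,4,5} D(Z)={1,2,3,4,5}: U {1,2,4,5}->{1,2,4}; Z {1,2,3,4,5}->{2,3,4,5}
Constraint 2 (W < U) on D(W)={3,4,5} D(U)={1,2,4}: W {3,4,5}->{3}; U {1,2,4}->{4}
Constraint 3 (X != Z) on D(X)={1,2,3,4,5} D(Z)={2,3,4,5}: no change
So after constraint 3: D(Z) = {2,3,4,5}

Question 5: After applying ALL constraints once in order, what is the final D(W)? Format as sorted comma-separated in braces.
Constraint 1 (U < Z) on D(U)={1,2,4,5} D(Z)={1,2,3,4,5}: U {1,2,4,5}->{1,2,4}; Z {1,2,3,4,5}->{2,3,4,5}
Constraint 2 (W < U) on D(W)={3,4,5} D(U)={1,2,4}: W {3,4,5}->{3}; U {1,2,4}->{4}
Constraint 3 (X != Z) on D(X)={1,2,3,4,5} D(Z)={2,3,4,5}: no change
Constraint 4 (W != Z) on D(W)={3} D(Z)={2,3,4,5}: Z {2,3,4,5}->{2,4,5}
So after all 4 constraints: D(W) = {3}

Answer: {3}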